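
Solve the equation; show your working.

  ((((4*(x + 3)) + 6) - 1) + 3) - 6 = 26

Step 1. [((((4*(x + 3)) + 6) - 1) + 3) - 6 = 26] -6 is outermost — add 6 both sides, so sub: (((4*(x + 3)) + 6) - 1) + 3 = 32.
Step 2. [(((4*(x + 3)) + 6) - 1) + 3 = 32] +3 is outermost — subtract 3 both sides. So sub: ((4*(x + 3)) + 6) - 1 = 29.
Step 3. [((4*(x + 3)) + 6) - 1 = 29] peel the -1: add 1 from each side. So sub: (4*(x + 3)) + 6 = 30.
Step 4. [(4*(x + 3)) + 6 = 30] +6 is outermost — subtract 6 both sides. So sub: 4*(x + 3) = 24.
Step 5. [4*(x + 3) = 24] divide by the outer 4 ⇒ div: x + 3 = 6.
Step 6. [x + 3 = 6] +3 is outermost — subtract 3 both sides. So sub: x = 3.

Answer: x ∈ {3}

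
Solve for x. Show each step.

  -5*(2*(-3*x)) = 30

Step 1. [-5*(2*(-3*x)) = 30] -5·(inner) — divide through by -5, so div: 2*(-3*x) = -6.
Step 2. [2*(-3*x) = -6] 2 out front; divide by 2. So div: -3*x = -3.
Step 3. [-3*x = -3] LHS = -3·(…); ÷-3 both sides ⇒ div: x = 1.

Answer: x ∈ {1}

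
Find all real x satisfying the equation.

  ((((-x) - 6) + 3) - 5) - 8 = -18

Step 1. [((((-x) - 6) + 3) - 5) - 8 = -18] peel the -8: add 8 from each side ⇒ sub: (((-x) - 6) + 3) - 5 = -10.
Step 2. [(((-x) - 6) + 3) - 5 = -10] -5 is outermost — add 5 both sides, so sub: ((-x) - 6) + 3 = -5.
Step 3. [((-x) - 6) + 3 = -5] the outer +3 inverts by subtracting 3 ⇒ sub: (-x) - 6 = -8.
Step 4. [(-x) - 6 = -8] peel the -6: add 6 from each side, so sub: -x = -2.
Step 5. [-x = -2] flip signs both sides, so neg: x = 2.

Answer: x ∈ {2}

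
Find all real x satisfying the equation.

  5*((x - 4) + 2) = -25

Step 1. [5*((x - 4) + 2) = -25] 5·(inner) — divide through by 5. So div: (x - 4) + 2 = -5.
Step 2. [(x - 4) + 2 = -5] 2 comes off first (subtract 2). So sub: x - 4 = -7.
Step 3. [x - 4 = -7] add 4: x sits inside (… - 4) ⇒ sub: x = -3.

Answer: x ∈ {-3}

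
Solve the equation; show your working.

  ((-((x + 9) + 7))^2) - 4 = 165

Step 1. [((-((x + 9) + 7))^2) - 4 = 165] peel the -4: add 4 from each side, so sub: (-((x + 9) + 7))^2 = 169.
Step 2. [(-((x + 9) + 7))^2 = 169] √ both sides: 169 ≥ 0 gives two branches, so sqrt: -((x + 9) + 7) = 13 or -13.
Step 3. [-((x + 9) + 7) = 13 or -13] LHS negated; negate both sides ⇒ neg: (x + 9) + 7 = -13 or 13.
Step 4. [(x + 9) + 7 = -13 or 13] the outer +7 inverts by subtracting 7, so sub: x + 9 = -20 or 6.
Step 5. [x + 9 = -20 or 6] the outer +9 inverts by subtracting 9 ⇒ sub: x = -29 or -3.

Answer: x ∈ {-29, -3}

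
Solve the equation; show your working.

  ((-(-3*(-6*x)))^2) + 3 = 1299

Step 1. [((-(-3*(-6*x)))^2) + 3 = 1299] 3 comes off first (subtract 3) ⇒ sub: (-(-3*(-6*x)))^2 = 1296.
Step 2. [(-(-3*(-6*x)))^2 = 1296] LHS squared, RHS 1296 ≥ 0: apply √ (±), so sqrt: -(-3*(-6*x)) = 36 or -36.
Step 3. [-(-3*(-6*x)) = 36 or -36] flip signs both sides, so neg: -3*(-6*x) = -36 or 36.
Step 4. [-3*(-6*x) = -36 or 36] leading coefficient -3: divide by -3, so div: -6*x = 12 or -12.
Step 5. [-6*x = 12 or -12] -6·(inner) — divide through by -6, so div: x = -2 or 2.

Answer: x ∈ {-2, 2}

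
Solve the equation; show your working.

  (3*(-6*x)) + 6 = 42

Step 1. [(3*(-6*x)) + 6 = 42] 3 | LHS and 3 | 42: pull 3 out ⇒ factor: (-6*x) + 2 = 14.
Step 2. [(-6*x) + 2 = 14] 2 comes off first (subtract 2) ⇒ sub: -6*x = 12.
Step 3. [-6*x = 12] LHS = -6·(…); ÷-6 both sides. So div: x = -2.

Answer: x ∈ {-2}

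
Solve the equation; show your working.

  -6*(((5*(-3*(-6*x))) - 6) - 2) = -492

Step 1. [-6*(((5*(-3*(-6*x))) - 6) - 2) = -492] LHS = -6·(…); ÷-6 both sides. So div: ((5*(-3*(-6*x))) - 6) - 2 = 82.
Step 2. [((5*(-3*(-6*x))) - 6) - 2 = 82] peel the -2: add 2 from each side ⇒ sub: (5*(-3*(-6*x))) - 6 = 84.
Step 3. [(5*(-3*(-6*x))) - 6 = 84] the outer -6 inverts by adding 6. So sub: 5*(-3*(-6*x)) = 90.
Step 4. [5*(-3*(-6*x)) = 90] 5·(inner) — divide through by 5. So div: -3*(-6*x) = 18.
Step 5. [-3*(-6*x) = 18] LHS = -3·(…); ÷-3 both sides, so div: -6*x = -6.
Step 6. [-6*x = -6] leading coefficient -6: divide by -6. So div: x = 1.

Answer: x ∈ {1}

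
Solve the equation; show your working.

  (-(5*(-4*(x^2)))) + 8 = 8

Step 1. [(-(5*(-4*(x^2)))) + 8 = 8] subtract 8: x sits inside (… + 8). So sub: -(5*(-4*(x^2))) = 0.
Step 2. [-(5*(-4*(x^2))) = 0] flip signs both sides. So neg: 5*(-4*(x^2)) = 0.
Step 3. [5*(-4*(x^2)) = 0] 5 out front; divide by 5, so div: -4*(x^2) = 0.
Step 4. [-4*(x^2) = 0] divide by the outer -4 ⇒ div: x^2 = 0.
Step 5. [x^2 = 0] LHS squared, RHS 0 ≥ 0: apply √ (±) ⇒ sqrt: x = 0.

Answer: x ∈ {0}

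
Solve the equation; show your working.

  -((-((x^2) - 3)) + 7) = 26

Step 1. [-((-((x^2) - 3)) + 7) = 26] LHS negated; negate both sides. So neg: (-((x^2) - 3)) + 7 = -26.
Step 2. [(-((x^2) - 3)) + 7 = -26] subtract 7: x sits inside (… + 7). So sub: -((x^2) - 3) = -33.
Step 3. [-((x^2) - 3) = -33] LHS negated; negate both sides. So neg: (x^2) - 3 = 33.
Step 4. [(x^2) - 3 = 33] -3 is outermost — add 3 both sides ⇒ sub: x^2 = 36.
Step 5. [x^2 = 36] 36 ≥ 0, LHS is (·)² — take ±√, so sqrt: x = 6 or -6.

Answer: x ∈ {-6, 6}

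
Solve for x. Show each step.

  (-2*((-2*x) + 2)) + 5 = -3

Step 1. [(-2*((-2*x) + 2)) + 5 = -3] peel the +5: subtract 5 from each side. So sub: -2*((-2*x) + 2) = -8.
Step 2. [-2*((-2*x) + 2) = -8] LHS = -2·(…); ÷-2 both sides ⇒ div: (-2*x) + 2 = 4.
Step 3. [(-2*x) + 2 = 4] -2 divides every term; factor it out, so factor: x - 1 = -2.
Step 4. [x - 1 = -2] peel the -1: add 1 from each side. So sub: x = -1.

Answer: x ∈ {-1}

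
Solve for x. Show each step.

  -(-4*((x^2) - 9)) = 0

Step 1. [-(-4*((x^2) - 9)) = 0] leading − — multiply by −1, so neg: -4*((x^2) - 9) = 0.
Step 2. [-4*((x^2) - 9) = 0] -4·(inner) — divide through by -4. So div: (x^2) - 9 = 0.
Step 3. [(x^2) - 9 = 0] add 9: x sits inside (… - 9) ⇒ sub: x^2 = 9.
Step 4. [x^2 = 9] LHS squared, RHS 9 ≥ 0: apply √ (±) ⇒ sqrt: x = 3 or -3.

Answer: x ∈ {-3, 3}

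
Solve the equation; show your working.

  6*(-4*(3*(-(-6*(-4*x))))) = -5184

Step 1. [6*(-4*(3*(-(-6*(-4*x))))) = -5184] 6·(inner) — divide through by 6, so div: -4*(3*(-(-6*(-4*x)))) = -864.
Step 2. [-4*(3*(-(-6*(-4*x)))) = -864] LHS = -4·(…); ÷-4 both sides ⇒ div: 3*(-(-6*(-4*x))) = 216.
Step 3. [3*(-(-6*(-4*x))) = 216] divide by the outer 3 ⇒ div: -(-6*(-4*x)) = 72.
Step 4. [-(-6*(-4*x)) = 72] leading − — multiply by −1, so neg: -6*(-4*x) = -72.
Step 5. [-6*(-4*x) = -72] LHS = -6·(…); ÷-6 both sides. So div: -4*x = 12.
Step 6. [-4*x = 12] -4 out front; divide by -4, so div: x = -3.

Answer: x ∈ {-3}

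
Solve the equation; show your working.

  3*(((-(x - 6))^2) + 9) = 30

Step 1. [3*(((-(x - 6))^2) + 9) = 30] leading coefficient 3: divide by 3. So div: ((-(x - 6))^2) + 9 = 10.
Step 2. [((-(x - 6))^2) + 9 = 10] subtract 9: x sits inside (… + 9) ⇒ sub: (-(x - 6))^2 = 1.
Step 3. [(-(x - 6))^2 = 1] 1 ≥ 0, LHS is (·)² — take ±√ ⇒ sqrt: -(x - 6) = 1 or -1.
Step 4. [-(x - 6) = 1 or -1] leading − — multiply by −1, so neg: x - 6 = -1 or 1.
Step 5. [x - 6 = -1 or 1] 6 comes off first (add 6). So sub: x = 5 or 7.

Answer: x ∈ {5, 7}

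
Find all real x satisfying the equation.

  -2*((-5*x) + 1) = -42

Step 1. [-2*((-5*x) + 1) = -42] divide by the outer -2. So div: (-5*x) + 1 = 21.
Step 2. [(-5*x) + 1 = 21] +1 is outermost — subtract 1 both sides, so sub: -5*x = 20.
Step 3. [-5*x = 20] divide by the outer -5, so div: x = -4.

Answer: x ∈ {-4}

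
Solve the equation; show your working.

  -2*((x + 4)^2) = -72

Step 1. [-2*((x + 4)^2) = -72] LHS = -2·(…); ÷-2 both sides, so div: (x + 4)^2 = 36.
Step 2. [(x + 4)^2 = 36] LHS squared, RHS 36 ≥ 0: apply √ (±) ⇒ sqrt: x + 4 = 6 or -6.
Step 3. [x + 4 = 6 or -6] subtract 4: x sits inside (… + 4). So sub: x = 2 or -10.

Answer: x ∈ {-10, 2}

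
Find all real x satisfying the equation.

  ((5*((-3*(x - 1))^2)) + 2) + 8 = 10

Step 1. [((5*((-3*(x - 1))^2)) + 2) + 8 = 10] 8 comes off first (subtract 8). So sub: (5*((-3*(x - 1))^2)) + 2 = 2.
Step 2. [(5*((-3*(x - 1))^2)) + 2 = 2] peel the +2: subtract 2 from each side. So sub: 5*((-3*(x - 1))^2) = 0.
Step 3. [5*((-3*(x - 1))^2) = 0] divide by the outer 5 ⇒ div: (-3*(x - 1))^2 = 0.
Step 4. [(-3*(x - 1))^2 = 0] 0 ≥ 0, LHS is (·)² — take ±√ ⇒ sqrt: -3*(x - 1) = 0.
Step 5. [-3*(x - 1) = 0] -3 out front; divide by -3. So div: x - 1 = 0.
Step 6. [x - 1 = 0] the outer -1 inverts by adding 1, so sub: x = 1.

Answer: x ∈ {1}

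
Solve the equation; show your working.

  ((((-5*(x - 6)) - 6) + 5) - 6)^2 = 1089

Step 1. [((((-5*(x - 6)) - 6) + 5) - 6)^2 = 1089] 1089 ≥ 0, LHS is (·)² — take ±√. So sqrt: (((-5*(x - 6)) - 6) + 5) - 6 = 33 or -33.
Step 2. [(((-5*(x - 6)) - 6) + 5) - 6 = 33 or -33] peel the -6: add 6 from each side. So sub: ((-5*(x - 6)) - 6) + 5 = 39 or -27.
Step 3. [((-5*(x - 6)) - 6) + 5 = 39 or -27] 5 comes off first (subtract 5) ⇒ sub: (-5*(x - 6)) - 6 = 34 or -32.
Step 4. [(-5*(x - 6)) - 6 = 34 or -32] -6 is outermost — add 6 both sides ⇒ sub: -5*(x - 6) = 40 or -26.
Step 5. [-5*(x - 6) = 40 or -26] divide by the outer -5. So div: x - 6 = -8 or 26/5.
Step 6. [x - 6 = -8 or 26/5] add 6: x sits inside (… - 6). So sub: x = -2 or 56/5.

Answer: x ∈ {-2, 56/5}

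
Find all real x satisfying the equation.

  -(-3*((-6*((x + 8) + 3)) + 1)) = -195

Step 1. [-(-3*((-6*((x + 8) + 3)) + 1)) = -195] LHS negated; negate both sides. So neg: -3*((-6*((x + 8) + 3)) + 1) = 195.
Step 2. [-3*((-6*((x + 8) + 3)) + 1) = 195] -3 out front; divide by -3. So div: (-6*((x + 8) + 3)) + 1 = -65.
Step 3. [(-6*((x + 8) + 3)) + 1 = -65] peel the +1: subtract 1 from each side. So sub: -6*((x + 8) + 3) = -66.
Step 4. [-6*((x + 8) + 3) = -66] -6 out front; divide by -6. So div: (x + 8) + 3 = 11.
Step 5. [(x + 8) + 3 = 11] subtract 3: x sits inside (… + 3), so sub: x + 8 = 8.
Step 6. [x + 8 = 8] the outer +8 inverts by subtracting 8. So sub: x = 0.

Answer: x ∈ {0}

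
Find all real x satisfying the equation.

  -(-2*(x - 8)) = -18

Step 1. [-(-2*(x - 8)) = -18] LHS negated; negate both sides. So neg: -2*(x - 8) = 18.
Step 2. [-2*(x - 8) = 18] -2 out front; divide by -2. So div: x - 8 = -9.
Step 3. [x - 8 = -9] 8 comes off first (add 8) ⇒ sub: x = -1.

Answer: x ∈ {-1}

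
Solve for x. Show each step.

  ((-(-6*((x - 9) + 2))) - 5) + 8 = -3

Step 1. [((-(-6*((x - 9) + 2))) - 5) + 8 = -3] peel the +8: subtract 8 from each side. So sub: (-(-6*((x - 9) + 2))) - 5 = -11.
Step 2. [(-(-6*((x - 9) + 2))) - 5 = -11] -5 is outermost — add 5 both sides, so sub: -(-6*((x - 9) + 2)) = -6.
Step 3. [-(-6*((x - 9) + 2)) = -6] flip signs both sides ⇒ neg: -6*((x - 9) + 2) = 6.
Step 4. [-6*((x - 9) + 2) = 6] LHS = -6·(…); ÷-6 both sides, so div: (x - 9) + 2 = -1.
Step 5. [(x - 9) + 2 = -1] peel the +2: subtract 2 from each side. So sub: x - 9 = -3.
Step 6. [x - 9 = -3] -9 is outermost — add 9 both sides, so sub: x = 6.

Answer: x ∈ {6}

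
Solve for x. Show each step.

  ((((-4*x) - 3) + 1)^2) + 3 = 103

Step 1. [((((-4*x) - 3) + 1)^2) + 3 = 103] 3 comes off first (subtract 3). So sub: (((-4*x) - 3) + 1)^2 = 100.
Step 2. [(((-4*x) - 3) + 1)^2 = 100] √ both sides: 100 ≥ 0 gives two branches ⇒ sqrt: ((-4*x) - 3) + 1 = 10 or -10.
Step 3. [((-4*x) - 3) + 1 = 10 or -10] peel the +1: subtract 1 from each side ⇒ sub: (-4*x) - 3 = 9 or -11.
Step 4. [(-4*x) - 3 = 9 or -11] add 3: x sits inside (… - 3), so sub: -4*x = 12 or -8.
Step 5. [-4*x = 12 or -8] leading coefficient -4: divide by -4 ⇒ div: x = -3 or 2.

Answer: x ∈ {-3, 2}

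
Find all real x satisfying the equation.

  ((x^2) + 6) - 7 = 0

Step 1. [((x^2) + 6) - 7 = 0] 7 comes off first (add 7) ⇒ sub: (x^2) + 6 = 7.
Step 2. [(x^2) + 6 = 7] +6 is outermost — subtract 6 both sides. So sub: x^2 = 1.
Step 3. [x^2 = 1] √ both sides: 1 ≥ 0 gives two branches. So sqrt: x = 1 or -1.

Answer: x ∈ {-1, 1}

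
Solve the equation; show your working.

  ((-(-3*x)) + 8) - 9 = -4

Step 1. [((-(-3*x)) + 8) - 9 = -4] peel the -9: add 9 from each side. So sub: (-(-3*x)) + 8 = 5.
Step 2. [(-(-3*x)) + 8 = 5] subtract 8: x sits inside (… + 8), so sub: -(-3*x) = -3.
Step 3. [-(-3*x) = -3] flip signs both sides. So neg: -3*x = 3.
Step 4. [-3*x = 3] -3 out front; divide by -3, so div: x = -1.

Answer: x ∈ {-1}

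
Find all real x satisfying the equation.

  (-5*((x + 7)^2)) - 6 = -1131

Step 1. [(-5*((x + 7)^2)) - 6 = -1131] -6 is outermost — add 6 both sides ⇒ sub: -5*((x + 7)^2) = -1125.
Step 2. [-5*((x + 7)^2) = -1125] -5 out front; divide by -5 ⇒ div: (x + 7)^2 = 225.
Step 3. [(x + 7)^2 = 225] 225 ≥ 0, LHS is (·)² — take ±√ ⇒ sqrt: x + 7 = 15 or -15.
Step 4. [x + 7 = 15 or -15] subtract 7: x sits inside (… + 7). So sub: x = 8 or -22.

Answer: x ∈ {-22, 8}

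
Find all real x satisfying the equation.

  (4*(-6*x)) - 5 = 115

Step 1. [(4*(-6*x)) - 5 = 115] -5 is outermost — add 5 both sides, so sub: 4*(-6*x) = 120.
Step 2. [4*(-6*x) = 120] leading coefficient 4: divide by 4, so div: -6*x = 30.
Step 3. [-6*x = 30] LHS = -6·(…); ÷-6 both sides, so div: x = -5.

Answer: x ∈ {-5}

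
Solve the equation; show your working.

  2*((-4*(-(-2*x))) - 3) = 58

Step 1. [2*((-4*(-(-2*x))) - 3) = 58] divide by the outer 2. So div: (-4*(-(-2*x))) - 3 = 29.
Step 2. [(-4*(-(-2*x))) - 3 = 29] the outer -3 inverts by adding 3 ⇒ sub: -4*(-(-2*x)) = 32.
Step 3. [-4*(-(-2*x)) = 32] -4 out front; divide by -4 ⇒ div: -(-2*x) = -8.
Step 4. [-(-2*x) = -8] flip signs both sides. So neg: -2*x = 8.
Step 5. [-2*x = 8] -2 out front; divide by -2 ⇒ div: x = -4.

Answer: x ∈ {-4}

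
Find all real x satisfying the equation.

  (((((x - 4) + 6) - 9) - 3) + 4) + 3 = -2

Step 1. [(((((x - 4) + 6) - 9) - 3) + 4) + 3 = -2] the outer +3 inverts by subtracting 3. So sub: ((((x - 4) + 6) - 9) - 3) + 4 = -5.
Step 2. [((((x - 4) + 6) - 9) - 3) + 4 = -5] subtract 4: x sits inside (… + 4), so sub: (((x - 4) + 6) - 9) - 3 = -9.
Step 3. [(((x - 4) + 6) - 9) - 3 = -9] 3 comes off first (add 3). So sub: ((x - 4) + 6) - 9 = -6.
Step 4. [((x - 4) + 6) - 9 = -6] add 9: x sits inside (… - 9). So sub: (x - 4) + 6 = 3.
Step 5. [(x - 4) + 6 = 3] peel the +6: subtract 6 from each side. So sub: x - 4 = -3.
Step 6. [x - 4 = -3] add 4: x sits inside (… - 4), so sub: x = 1.

Answer: x ∈ {1}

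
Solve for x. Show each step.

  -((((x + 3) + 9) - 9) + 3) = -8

Step 1. [-((((x + 3) + 9) - 9) + 3) = -8] flip signs both sides ⇒ neg: (((x + 3) + 9) - 9) + 3 = 8.
Step 2. [(((x + 3) + 9) - 9) + 3 = 8] subtract 3: x sits inside (… + 3). So sub: ((x + 3) + 9) - 9 = 5.
Step 3. [((x + 3) + 9) - 9 = 5] the outer -9 inverts by adding 9, so sub: (x + 3) + 9 = 14.
Step 4. [(x + 3) + 9 = 14] +9 is outermost — subtract 9 both sides. So sub: x + 3 = 5.
Step 5. [x + 3 = 5] +3 is outermost — subtract 3 both sides ⇒ sub: x = 2.

Answer: x ∈ {2}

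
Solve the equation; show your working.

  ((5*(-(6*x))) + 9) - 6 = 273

Step 1. [((5*(-(6*x))) + 9) - 6 = 273] peel the -6: add 6 from each side. So sub: (5*(-(6*x))) + 9 = 279.
Step 2. [(5*(-(6*x))) + 9 = 279] peel the +9: subtract 9 from each side. So sub: 5*(-(6*x)) = 270.
Step 3. [5*(-(6*x)) = 270] 5·(inner) — divide through by 5 ⇒ div: -(6*x) = 54.
Step 4. [-(6*x) = 54] leading − — multiply by −1. So neg: 6*x = -54.
Step 5. [6*x = -54] LHS = 6·(…); ÷6 both sides. So div: x = -9.

Answer: x ∈ {-9}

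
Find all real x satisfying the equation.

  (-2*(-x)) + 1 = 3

Step 1. [(-2*(-x)) + 1 = 3] subtract 1: x sits inside (… + 1), so sub: -2*(-x) = 2.
Step 2. [-2*(-x) = 2] -2 out front; divide by -2 ⇒ div: -x = -1.
Step 3. [-x = -1] flip signs both sides ⇒ neg: x = 1.

Answer: x ∈ {1}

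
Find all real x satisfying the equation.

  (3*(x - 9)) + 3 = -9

Step 1. [(3*(x - 9)) + 3 = -9] peel the +3: subtract 3 from each side. So sub: 3*(x - 9) = -12.
Step 2. [3*(x - 9) = -12] 3 out front; divide by 3, so div: x - 9 = -4.
Step 3. [x - 9 = -4] 9 comes off first (add 9), so sub: x = 5.

Answer: x ∈ {5}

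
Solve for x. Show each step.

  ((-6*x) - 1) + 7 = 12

Step 1. [((-6*x) - 1) + 7 = 12] subtract 7: x sits inside (… + 7), so sub: (-6*x) - 1 = 5.
Step 2. [(-6*x) - 1 = 5] add 1: x sits inside (… - 1). So sub: -6*x = 6.
Step 3. [-6*x = 6] leading coefficient -6: divide by -6. So div: x = -1.

Answer: x ∈ {-1}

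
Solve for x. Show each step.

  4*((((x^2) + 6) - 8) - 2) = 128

Step 1. [4*((((x^2) + 6) - 8) - 2) = 128] 4 out front; divide by 4. So div: (((x^2) + 6) - 8) - 2 = 32.
Step 2. [(((x^2) + 6) - 8) - 2 = 32] -2 is outermost — add 2 both sides ⇒ sub: ((x^2) + 6) - 8 = 34.
Step 3. [((x^2) + 6) - 8 = 34] 8 comes off first (add 8) ⇒ sub: (x^2) + 6 = 42.
Step 4. [(x^2) + 6 = 42] the outer +6 inverts by subtracting 6 ⇒ sub: x^2 = 36.
Step 5. [x^2 = 36] 36 ≥ 0, LHS is (·)² — take ±√, so sqrt: x = 6 or -6.

Answer: x ∈ {-6, 6}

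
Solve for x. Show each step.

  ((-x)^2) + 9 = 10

Step 1. [((-x)^2) + 9 = 10] subtract 9: x sits inside (… + 9). So sub: (-x)^2 = 1.
Step 2. [(-x)^2 = 1] LHS squared, RHS 1 ≥ 0: apply √ (±), so sqrt: -x = 1 or -1.
Step 3. [-x = 1 or -1] flip signs both sides. So neg: x = -1 or 1.

Answer: x ∈ {-1, 1}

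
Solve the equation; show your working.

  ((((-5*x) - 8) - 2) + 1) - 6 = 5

Step 1. [((((-5*x) - 8) - 2) + 1) - 6 = 5] -6 is outermost — add 6 both sides ⇒ sub: (((-5*x) - 8) - 2) + 1 = 11.
Step 2. [(((-5*x) - 8) - 2) + 1 = 11] +1 is outermost — subtract 1 both sides ⇒ sub: ((-5*x) - 8) - 2 = 10.
Step 3. [((-5*x) - 8) - 2 = 10] peel the -2: add 2 from each side ⇒ sub: (-5*x) - 8 = 12.
Step 4. [(-5*x) - 8 = 12] the outer -8 inverts by adding 8. So sub: -5*x = 20.
Step 5. [-5*x = 20] divide by the outer -5, so div: x = -4.

Answer: x ∈ {-4}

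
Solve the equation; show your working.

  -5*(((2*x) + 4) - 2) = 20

Step 1. [-5*(((2*x) + 4) - 2) = 20] -5·(inner) — divide through by -5. So div: ((2*x) + 4) - 2 = -4.
Step 2. [((2*x) + 4) - 2 = -4] the outer -2 inverts by adding 2 ⇒ sub: (2*x) + 4 = -2.
Step 3. [(2*x) + 4 = -2] 4 comes off first (subtract 4), so sub: 2*x = -6.
Step 4. [2*x = -6] LHS = 2·(…); ÷2 both sides, so div: x = -3.

Answer: x ∈ {-3}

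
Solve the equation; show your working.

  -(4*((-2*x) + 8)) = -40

Step 1. [-(4*((-2*x) + 8)) = -40] flip signs both sides, so neg: 4*((-2*x) + 8) = 40.
Step 2. [4*((-2*x) + 8) = 40] divide by the outer 4. So div: (-2*x) + 8 = 10.
Step 3. [(-2*x) + 8 = 10] -2 | LHS and -2 | 10: pull -2 out, so factor: x - 4 = -5.
Step 4. [x - 4 = -5] the outer -4 inverts by adding 4. So sub: x = -1.

Answer: x ∈ {-1}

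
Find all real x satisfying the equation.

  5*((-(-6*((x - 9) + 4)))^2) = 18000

Step 1. [5*((-(-6*((x - 9) + 4)))^2) = 18000] 5 out front; divide by 5. So div: (-(-6*((x - 9) + 4)))^2 = 3600.
Step 2. [(-(-6*((x - 9) + 4)))^2 = 3600] √ both sides: 3600 ≥ 0 gives two branches, so sqrt: -(-6*((x - 9) + 4)) = 60 or -60.
Step 3. [-(-6*((x - 9) + 4)) = 60 or -60] LHS negated; negate both sides ⇒ neg: -6*((x - 9) + 4) = -60 or 60.
Step 4. [-6*((x - 9) + 4) = -60 or 60] leading coefficient -6: divide by -6. So div: (x - 9) + 4 = 10 or -10.
Step 5. [(x - 9) + 4 = 10 or -10] subtract 4: x sits inside (… + 4), so sub: x - 9 = 6 or -14.
Step 6. [x - 9 = 6 or -14] peel the -9: add 9 from each side ⇒ sub: x = 15 or -5.

Answer: x ∈ {-5, 15}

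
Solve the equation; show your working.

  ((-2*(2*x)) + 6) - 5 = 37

Step 1. [((-2*(2*x)) + 6) - 5 = 37] peel the -5: add 5 from each side, so sub: (-2*(2*x)) + 6 = 42.
Step 2. [(-2*(2*x)) + 6 = 42] common factor -2 (LHS and 42) — divide through, so factor: (2*x) - 3 = -21.
Step 3. [(2*x) - 3 = -21] the outer -3 inverts by adding 3, so sub: 2*x = -18.
Step 4. [2*x = -18] leading coefficient 2: divide by 2 ⇒ div: x = -9.

Answer: x ∈ {-9}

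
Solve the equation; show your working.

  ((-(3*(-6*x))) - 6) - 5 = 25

Step 1. [((-(3*(-6*x))) - 6) - 5 = 25] -5 is outermost — add 5 both sides, so sub: (-(3*(-6*x))) - 6 = 30.
Step 2. [(-(3*(-6*x))) - 6 = 30] add 6: x sits inside (… - 6) ⇒ sub: -(3*(-6*x)) = 36.
Step 3. [-(3*(-6*x)) = 36] flip signs both sides ⇒ neg: 3*(-6*x) = -36.
Step 4. [3*(-6*x) = -36] LHS = 3·(…); ÷3 both sides ⇒ div: -6*x = -12.
Step 5. [-6*x = -12] leading coefficient -6: divide by -6. So div: x = 2.

Answer: x ∈ {2}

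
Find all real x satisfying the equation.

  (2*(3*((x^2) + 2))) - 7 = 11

Step 1. [(2*(3*((x^2) + 2))) - 7 = 11] -7 is outermost — add 7 both sides ⇒ sub: 2*(3*((x^2) + 2)) = 18.
Step 2. [2*(3*((x^2) + 2)) = 18] 2 out front; divide by 2 ⇒ div: 3*((x^2) + 2) = 9.
Step 3. [3*((x^2) + 2) = 9] 3·(inner) — divide through by 3. So div: (x^2) + 2 = 3.
Step 4. [(x^2) + 2 = 3] peel the +2: subtract 2 from each side, so sub: x^2 = 1.
Step 5. [x^2 = 1] √ both sides: 1 ≥ 0 gives two branches ⇒ sqrt: x = 1 or -1.

Answer: x ∈ {-1, 1}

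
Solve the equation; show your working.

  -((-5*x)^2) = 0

Step 1. [-((-5*x)^2) = 0] LHS negated; negate both sides, so neg: (-5*x)^2 = 0.
Step 2. [(-5*x)^2 = 0] 0 ≥ 0, LHS is (·)² — take ±√. So sqrt: -5*x = 0.
Step 3. [-5*x = 0] leading coefficient -5: divide by -5, so div: x = 0.

Answer: x ∈ {0}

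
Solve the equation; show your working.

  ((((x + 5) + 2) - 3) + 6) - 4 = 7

Step 1. [((((x + 5) + 2) - 3) + 6) - 4 = 7] add 4: x sits inside (… - 4). So sub: (((x + 5) + 2) - 3) + 6 = 11.
Step 2. [(((x + 5) + 2) - 3) + 6 = 11] subtract 6: x sits inside (… + 6) ⇒ sub: ((x + 5) + 2) - 3 = 5.
Step 3. [((x + 5) + 2) - 3 = 5] 3 comes off first (add 3), so sub: (x + 5) + 2 = 8.
Step 4. [(x + 5) + 2 = 8] +2 is outermost — subtract 2 both sides ⇒ sub: x + 5 = 6.
Step 5. [x + 5 = 6] the outer +5 inverts by subtracting 5, so sub: x = 1.

Answer: x ∈ {1}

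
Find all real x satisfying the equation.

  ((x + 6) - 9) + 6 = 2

Step 1. [((x + 6) - 9) + 6 = 2] +6 is outermost — subtract 6 both sides. So sub: (x + 6) - 9 = -4.
Step 2. [(x + 6) - 9 = -4] add 9: x sits inside (… - 9), so sub: x + 6 = 5.
Step 3. [x + 6 = 5] the outer +6 inverts by subtracting 6. So sub: x = -1.

Answer: x ∈ {-1}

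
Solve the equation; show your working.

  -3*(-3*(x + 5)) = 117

Step 1. [-3*(-3*(x + 5)) = 117] LHS = -3·(…); ÷-3 both sides, so div: -3*(x + 5) = -39.
Step 2. [-3*(x + 5) = -39] -3 out front; divide by -3, so div: x + 5 = 13.
Step 3. [x + 5 = 13] +5 is outermost — subtract 5 both sides. So sub: x = 8.

Answer: x ∈ {8}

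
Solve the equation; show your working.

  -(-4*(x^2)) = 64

Step 1. [-(-4*(x^2)) = 64] leading − — multiply by −1 ⇒ neg: -4*(x^2) = -64.
Step 2. [-4*(x^2) = -64] leading coefficient -4: divide by -4. So div: x^2 = 16.
Step 3. [x^2 = 16] √ both sides: 16 ≥ 0 gives two branches, so sqrt: x = 4 or -4.

Answer: x ∈ {-4, 4}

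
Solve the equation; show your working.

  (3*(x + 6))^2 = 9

Step 1. [(3*(x + 6))^2 = 9] √ both sides: 9 ≥ 0 gives two branches ⇒ sqrt: 3*(x + 6) = 3 or -3.
Step 2. [3*(x + 6) = 3 or -3] divide by the outer 3 ⇒ div: x + 6 = 1 or -1.
Step 3. [x + 6 = 1 or -1] 6 comes off first (subtract 6). So sub: x = -5 or -7.

Answer: x ∈ {-7, -5}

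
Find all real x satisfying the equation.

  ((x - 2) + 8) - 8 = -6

Step 1. [((x - 2) + 8) - 8 = -6] 8 comes off first (add 8) ⇒ sub: (x - 2) + 8 = 2.
Step 2. [(x - 2) + 8 = 2] peel the +8: subtract 8 from each side, so sub: x - 2 = -6.
Step 3. [x - 2 = -6] add 2: x sits inside (… - 2) ⇒ sub: x = -4.

Answer: x ∈ {-4}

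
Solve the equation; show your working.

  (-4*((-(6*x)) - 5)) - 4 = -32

Step 1. [(-4*((-(6*x)) - 5)) - 4 = -32] -4 | LHS and -4 | -32: pull -4 out ⇒ factor: ((-(6*x)) - 5) + 1 = 8.
Step 2. [((-(6*x)) - 5) + 1 = 8] peel the +1: subtract 1 from each side, so sub: (-(6*x)) - 5 = 7.
Step 3. [(-(6*x)) - 5 = 7] the outer -5 inverts by adding 5, so sub: -(6*x) = 12.
Step 4. [-(6*x) = 12] LHS negated; negate both sides ⇒ neg: 6*x = -12.
Step 5. [6*x = -12] 6·(inner) — divide through by 6, so div: x = -2.

Answer: x ∈ {-2}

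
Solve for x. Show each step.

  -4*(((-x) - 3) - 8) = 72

Step 1. [-4*(((-x) - 3) - 8) = 72] -4·(inner) — divide through by -4 ⇒ div: ((-x) - 3) - 8 = -18.
Step 2. [((-x) - 3) - 8 = -18] -8 is outermost — add 8 both sides. So sub: (-x) - 3 = -10.
Step 3. [(-x) - 3 = -10] peel the -3: add 3 from each side ⇒ sub: -x = -7.
Step 4. [-x = -7] flip signs both sides, so neg: x = 7.

Answer: x ∈ {7}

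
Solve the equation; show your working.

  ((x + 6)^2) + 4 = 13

Step 1. [((x + 6)^2) + 4 = 13] subtract 4: x sits inside (… + 4). So sub: (x + 6)^2 = 9.
Step 2. [(x + 6)^2 = 9] LHS squared, RHS 9 ≥ 0: apply √ (±). So sqrt: x + 6 = 3 or -3.
Step 3. [x + 6 = 3 or -3] peel the +6: subtract 6 from each side ⇒ sub: x = -3 or -9.

Answer: x ∈ {-9, -3}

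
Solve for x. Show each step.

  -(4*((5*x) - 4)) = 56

Step 1. [-(4*((5*x) - 4)) = 56] flip signs both sides, so neg: 4*((5*x) - 4) = -56.
Step 2. [4*((5*x) - 4) = -56] 4 out front; divide by 4 ⇒ div: (5*x) - 4 = -14.
Step 3. [(5*x) - 4 = -14] add 4: x sits inside (… - 4). So sub: 5*x = -10.
Step 4. [5*x = -10] 5·(inner) — divide through by 5 ⇒ div: x = -2.

Answer: x ∈ {-2}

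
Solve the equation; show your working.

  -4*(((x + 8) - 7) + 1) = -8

Step 1. [-4*(((x + 8) - 7) + 1) = -8] -4 out front; divide by -4. So div: ((x + 8) - 7) + 1 = 2.
Step 2. [((x + 8) - 7) + 1 = 2] subtract 1: x sits inside (… + 1) ⇒ sub: (x + 8) - 7 = 1.
Step 3. [(x + 8) - 7 = 1] peel the -7: add 7 from each side. So sub: x + 8 = 8.
Step 4. [x + 8 = 8] the outer +8 inverts by subtracting 8 ⇒ sub: x = 0.

Answer: x ∈ {0}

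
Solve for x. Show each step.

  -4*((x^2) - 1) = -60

Step 1. [-4*((x^2) - 1) = -60] divide by the outer -4, so div: (x^2) - 1 = 15.
Step 2. [(x^2) - 1 = 15] 1 comes off first (add 1), so sub: x^2 = 16.
Step 3. [x^2 = 16] √ both sides: 16 ≥ 0 gives two branches, so sqrt: x = 4 or -4.

Answer: x ∈ {-4, 4}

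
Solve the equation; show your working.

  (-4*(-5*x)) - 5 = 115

Step 1. [(-4*(-5*x)) - 5 = 115] peel the -5: add 5 from each side. So sub: -4*(-5*x) = 120.
Step 2. [-4*(-5*x) = 120] LHS = -4·(…); ÷-4 both sides. So div: -5*x = -30.
Step 3. [-5*x = -30] -5 out front; divide by -5 ⇒ div: x = 6.

Answer: x ∈ {6}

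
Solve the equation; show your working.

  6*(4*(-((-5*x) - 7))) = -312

Step 1. [6*(4*(-((-5*x) - 7))) = -312] 6·(inner) — divide through by 6, so div: 4*(-((-5*x) - 7)) = -52.
Step 2. [4*(-((-5*x) - 7)) = -52] divide by the outer 4, so div: -((-5*x) - 7) = -13.
Step 3. [-((-5*x) - 7) = -13] leading − — multiply by −1. So neg: (-5*x) - 7 = 13.
Step 4. [(-5*x) - 7 = 13] the outer -7 inverts by adding 7. So sub: -5*x = 20.
Step 5. [-5*x = 20] divide by the outer -5 ⇒ div: x = -4.

Answer: x ∈ {-4}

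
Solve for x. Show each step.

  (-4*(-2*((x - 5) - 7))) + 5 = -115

Step 1. [(-4*(-2*((x - 5) - 7))) + 5 = -115] peel the +5: subtract 5 from each side. So sub: -4*(-2*((x - 5) - 7)) = -120.
Step 2. [-4*(-2*((x - 5) - 7)) = -120] LHS = -4·(…); ÷-4 both sides, so div: -2*((x - 5) - 7) = 30.
Step 3. [-2*((x - 5) - 7) = 30] -2·(inner) — divide through by -2. So div: (x - 5) - 7 = -15.
Step 4. [(x - 5) - 7 = -15] peel the -7: add 7 from each side ⇒ sub: x - 5 = -8.
Step 5. [x - 5 = -8] the outer -5 inverts by adding 5 ⇒ sub: x = -3.

Answer: x ∈ {-3}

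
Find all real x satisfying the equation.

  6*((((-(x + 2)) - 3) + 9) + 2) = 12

Step 1. [6*((((-(x + 2)) - 3) + 9) + 2) = 12] LHS = 6·(…); ÷6 both sides, so div: (((-(x + 2)) - 3) + 9) + 2 = 2.
Step 2. [(((-(x + 2)) - 3) + 9) + 2 = 2] +2 is outermost — subtract 2 both sides. So sub: ((-(x + 2)) - 3) + 9 = 0.
Step 3. [((-(x + 2)) - 3) + 9 = 0] peel the +9: subtract 9 from each side, so sub: (-(x + 2)) - 3 = -9.
Step 4. [(-(x + 2)) - 3 = -9] 3 comes off first (add 3), so sub: -(x + 2) = -6.
Step 5. [-(x + 2) = -6] leading − — multiply by −1, so neg: x + 2 = 6.
Step 6. [x + 2 = 6] 2 comes off first (subtract 2), so sub: x = 4.

Answer: x ∈ {4}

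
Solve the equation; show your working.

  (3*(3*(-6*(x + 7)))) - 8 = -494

Step 1. [(3*(3*(-6*(x + 7)))) - 8 = -494] add 8: x sits inside (… - 8). So sub: 3*(3*(-6*(x + 7))) = -486.
Step 2. [3*(3*(-6*(x + 7))) = -486] divide by the outer 3. So div: 3*(-6*(x + 7)) = -162.
Step 3. [3*(-6*(x + 7)) = -162] 3 out front; divide by 3 ⇒ div: -6*(x + 7) = -54.
Step 4. [-6*(x + 7) = -54] LHS = -6·(…); ÷-6 both sides. So div: x + 7 = 9.
Step 5. [x + 7 = 9] +7 is outermost — subtract 7 both sides, so sub: x = 2.

Answer: x ∈ {2}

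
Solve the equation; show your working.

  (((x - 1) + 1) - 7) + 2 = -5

Step 1. [(((x - 1) + 1) - 7) + 2 = -5] 2 comes off first (subtract 2) ⇒ sub: ((x - 1) + 1) - 7 = -7.
Step 2. [((x - 1) + 1) - 7 = -7] the outer -7 inverts by adding 7. So sub: (x - 1) + 1 = 0.
Step 3. [(x - 1) + 1 = 0] 1 comes off first (subtract 1), so sub: x - 1 = -1.
Step 4. [x - 1 = -1] the outer -1 inverts by adding 1, so sub: x = 0.

Answer: x ∈ {0}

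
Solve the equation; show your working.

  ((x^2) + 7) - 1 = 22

Step 1. [((x^2) + 7) - 1 = 22] the outer -1 inverts by adding 1 ⇒ sub: (x^2) + 7 = 23.
Step 2. [(x^2) + 7 = 23] 7 comes off first (subtract 7). So sub: x^2 = 16.
Step 3. [x^2 = 16] √ both sides: 16 ≥ 0 gives two branches ⇒ sqrt: x = 4 or -4.

Answer: x ∈ {-4, 4}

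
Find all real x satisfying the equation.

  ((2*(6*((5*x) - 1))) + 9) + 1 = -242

Step 1. [((2*(6*((5*x) - 1))) + 9) + 1 = -242] subtract 1: x sits inside (… + 1). So sub: (2*(6*((5*x) - 1))) + 9 = -243.
Step 2. [(2*(6*((5*x) - 1))) + 9 = -243] the outer +9 inverts by subtracting 9. So sub: 2*(6*((5*x) - 1)) = -252.
Step 3. [2*(6*((5*x) - 1)) = -252] LHS = 2·(…); ÷2 both sides, so div: 6*((5*x) - 1) = -126.
Step 4. [6*((5*x) - 1) = -126] divide by the outer 6 ⇒ div: (5*x) - 1 = -21.
Step 5. [(5*x) - 1 = -21] the outer -1 inverts by adding 1. So sub: 5*x = -20.
Step 6. [5*x = -20] divide by the outer 5. So div: x = -4.

Answer: x ∈ {-4}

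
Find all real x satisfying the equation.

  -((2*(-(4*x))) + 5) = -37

Step 1. [-((2*(-(4*x))) + 5) = -37] LHS negated; negate both sides, so neg: (2*(-(4*x))) + 5 = 37.
Step 2. [(2*(-(4*x))) + 5 = 37] 5 comes off first (subtract 5), so sub: 2*(-(4*x)) = 32.
Step 3. [2*(-(4*x)) = 32] divide by the outer 2 ⇒ div: -(4*x) = 16.
Step 4. [-(4*x) = 16] leading − — multiply by −1 ⇒ neg: 4*x = -16.
Step 5. [4*x = -16] divide by the outer 4 ⇒ div: x = -4.

Answer: x ∈ {-4}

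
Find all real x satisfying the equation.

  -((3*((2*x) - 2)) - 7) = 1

Step 1. [-((3*((2*x) - 2)) - 7) = 1] LHS negated; negate both sides, so neg: (3*((2*x) - 2)) - 7 = -1.
Step 2. [(3*((2*x) - 2)) - 7 = -1] add 7: x sits inside (… - 7), so sub: 3*((2*x) - 2) = 6.
Step 3. [3*((2*x) - 2) = 6] leading coefficient 3: divide by 3, so div: (2*x) - 2 = 2.
Step 4. [(2*x) - 2 = 2] -2 is outermost — add 2 both sides. So sub: 2*x = 4.
Step 5. [2*x = 4] 2·(inner) — divide through by 2, so div: x = 2.

Answer: x ∈ {2}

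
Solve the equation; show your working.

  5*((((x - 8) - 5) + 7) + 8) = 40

Step 1. [5*((((x - 8) - 5) + 7) + 8) = 40] leading coefficient 5: divide by 5 ⇒ div: (((x - 8) - 5) + 7) + 8 = 8.
Step 2. [(((x - 8) - 5) + 7) + 8 = 8] +8 is outermost — subtract 8 both sides ⇒ sub: ((x - 8) - 5) + 7 = 0.
Step 3. [((x - 8) - 5) + 7 = 0] subtract 7: x sits inside (… + 7). So sub: (x - 8) - 5 = -7.
Step 4. [(x - 8) - 5 = -7] add 5: x sits inside (… - 5) ⇒ sub: x - 8 = -2.
Step 5. [x - 8 = -2] -8 is outermost — add 8 both sides, so sub: x = 6.

Answer: x ∈ {6}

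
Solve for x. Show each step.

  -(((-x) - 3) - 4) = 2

Step 1. [-(((-x) - 3) - 4) = 2] leading − — multiply by −1 ⇒ neg: ((-x) - 3) - 4 = -2.
Step 2. [((-x) - 3) - 4 = -2] 4 comes off first (add 4), so sub: (-x) - 3 = 2.
Step 3. [(-x) - 3 = 2] add 3: x sits inside (… - 3). So sub: -x = 5.
Step 4. [-x = 5] LHS negated; negate both sides ⇒ neg: x = -5.

Answer: x ∈ {-5}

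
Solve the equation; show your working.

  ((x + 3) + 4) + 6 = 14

Step 1. [((x + 3) + 4) + 6 = 14] peel the +6: subtract 6 from each side. So sub: (x + 3) + 4 = 8.
Step 2. [(x + 3) + 4 = 8] the outer +4 inverts by subtracting 4 ⇒ sub: x + 3 = 4.
Step 3. [x + 3 = 4] 3 comes off first (subtract 3), so sub: x = 1.

Answer: x ∈ {1}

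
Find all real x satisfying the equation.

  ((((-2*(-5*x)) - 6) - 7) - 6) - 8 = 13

Step 1. [((((-2*(-5*x)) - 6) - 7) - 6) - 8 = 13] add 8: x sits inside (… - 8). So sub: (((-2*(-5*x)) - 6) - 7) - 6 = 21.
Step 2. [(((-2*(-5*x)) - 6) - 7) - 6 = 21] 6 comes off first (add 6) ⇒ sub: ((-2*(-5*x)) - 6) - 7 = 27.
Step 3. [((-2*(-5*x)) - 6) - 7 = 27] the outer -7 inverts by adding 7 ⇒ sub: (-2*(-5*x)) - 6 = 34.
Step 4. [(-2*(-5*x)) - 6 = 34] -2 divides every term; factor it out ⇒ factor: (-5*x) + 3 = -17.
Step 5. [(-5*x) + 3 = -17] 3 comes off first (subtract 3) ⇒ sub: -5*x = -20.
Step 6. [-5*x = -20] LHS = -5·(…); ÷-5 both sides. So div: x = 4.

Answer: x ∈ {4}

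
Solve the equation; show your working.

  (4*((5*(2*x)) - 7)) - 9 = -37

Step 1. [(4*((5*(2*x)) - 7)) - 9 = -37] -9 is outermost — add 9 both sides. So sub: 4*((5*(2*x)) - 7) = -28.
Step 2. [4*((5*(2*x)) - 7) = -28] LHS = 4·(…); ÷4 both sides, so div: (5*(2*x)) - 7 = -7.
Step 3. [(5*(2*x)) - 7 = -7] add 7: x sits inside (… - 7) ⇒ sub: 5*(2*x) = 0.
Step 4. [5*(2*x) = 0] leading coefficient 5: divide by 5. So div: 2*x = 0.
Step 5. [2*x = 0] LHS = 2·(…); ÷2 both sides ⇒ div: x = 0.

Answer: x ∈ {0}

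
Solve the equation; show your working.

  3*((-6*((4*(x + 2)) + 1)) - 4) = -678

Step 1. [3*((-6*((4*(x + 2)) + 1)) - 4) = -678] 3·(inner) — divide through by 3 ⇒ div: (-6*((4*(x + 2)) + 1)) - 4 = -226.
Step 2. [(-6*((4*(x + 2)) + 1)) - 4 = -226] -4 is outermost — add 4 both sides ⇒ sub: -6*((4*(x + 2)) + 1) = -222.
Step 3. [-6*((4*(x + 2)) + 1) = -222] -6 out front; divide by -6 ⇒ div: (4*(x + 2)) + 1 = 37.
Step 4. [(4*(x + 2)) + 1 = 37] +1 is outermost — subtract 1 both sides, so sub: 4*(x + 2) = 36.
Step 5. [4*(x + 2) = 36] 4 out front; divide by 4, so div: x + 2 = 9.
Step 6. [x + 2 = 9] the outer +2 inverts by subtracting 2. So sub: x = 7.

Answer: x ∈ {7}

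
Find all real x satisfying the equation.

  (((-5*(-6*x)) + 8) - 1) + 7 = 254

Step 1. [(((-5*(-6*x)) + 8) - 1) + 7 = 254] subtract 7: x sits inside (… + 7) ⇒ sub: ((-5*(-6*x)) + 8) - 1 = 247.
Step 2. [((-5*(-6*x)) + 8) - 1 = 247] peel the -1: add 1 from each side, so sub: (-5*(-6*x)) + 8 = 248.
Step 3. [(-5*(-6*x)) + 8 = 248] +8 is outermost — subtract 8 both sides, so sub: -5*(-6*x) = 240.
Step 4. [-5*(-6*x) = 240] divide by the outer -5, so div: -6*x = -48.
Step 5. [-6*x = -48] leading coefficient -6: divide by -6 ⇒ div: x = 8.

Answer: x ∈ {8}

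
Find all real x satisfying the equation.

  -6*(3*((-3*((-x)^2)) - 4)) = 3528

Step 1. [-6*(3*((-3*((-x)^2)) - 4)) = 3528] leading coefficient -6: divide by -6. So div: 3*((-3*((-x)^2)) - 4) = -588.
Step 2. [3*((-3*((-x)^2)) - 4) = -588] 3 out front; divide by 3 ⇒ div: (-3*((-x)^2)) - 4 = -196.
Step 3. [(-3*((-x)^2)) - 4 = -196] 4 comes off first (add 4). So sub: -3*((-x)^2) = -192.
Step 4. [-3*((-x)^2) = -192] LHS = -3·(…); ÷-3 both sides, so div: (-x)^2 = 64.
Step 5. [(-x)^2 = 64] LHS squared, RHS 64 ≥ 0: apply √ (±), so sqrt: -x = 8 or -8.
Step 6. [-x = 8 or -8] flip signs both sides ⇒ neg: x = -8 or 8.

Answer: x ∈ {-8, 8}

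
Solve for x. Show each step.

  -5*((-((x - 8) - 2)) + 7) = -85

Step 1. [-5*((-((x - 8) - 2)) + 7) = -85] leading coefficient -5: divide by -5, so div: (-((x - 8) - 2)) + 7 = 17.
Step 2. [(-((x - 8) - 2)) + 7 = 17] subtract 7: x sits inside (… + 7). So sub: -((x - 8) - 2) = 10.
Step 3. [-((x - 8) - 2) = 10] LHS negated; negate both sides ⇒ neg: (x - 8) - 2 = -10.
Step 4. [(x - 8) - 2 = -10] add 2: x sits inside (… - 2) ⇒ sub: x - 8 = -8.
Step 5. [x - 8 = -8] peel the -8: add 8 from each side, so sub: x = 0.

Answer: x ∈ {0}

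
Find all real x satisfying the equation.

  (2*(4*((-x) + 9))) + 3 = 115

Step 1. [(2*(4*((-x) + 9))) + 3 = 115] the outer +3 inverts by subtracting 3 ⇒ sub: 2*(4*((-x) + 9)) = 112.
Step 2. [2*(4*((-x) + 9)) = 112] LHS = 2·(…); ÷2 both sides ⇒ div: 4*((-x) + 9) = 56.
Step 3. [4*((-x) + 9) = 56] LHS = 4·(…); ÷4 both sides, so div: (-x) + 9 = 14.
Step 4. [(-x) + 9 = 14] subtract 9: x sits inside (… + 9) ⇒ sub: -x = 5.
Step 5. [-x = 5] LHS negated; negate both sides, so neg: x = -5.

Answer: x ∈ {-5}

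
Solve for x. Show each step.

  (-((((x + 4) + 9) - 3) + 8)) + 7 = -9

Step 1. [(-((((x + 4) + 9) - 3) + 8)) + 7 = -9] peel the +7: subtract 7 from each side ⇒ sub: -((((x + 4) + 9) - 3) + 8) = -16.
Step 2. [-((((x + 4) + 9) - 3) + 8) = -16] LHS negated; negate both sides. So neg: (((x + 4) + 9) - 3) + 8 = 16.
Step 3. [(((x + 4) + 9) - 3) + 8 = 16] subtract 8: x sits inside (… + 8), so sub: ((x + 4) + 9) - 3 = 8.
Step 4. [((x + 4) + 9) - 3 = 8] add 3: x sits inside (… - 3) ⇒ sub: (x + 4) + 9 = 11.
Step 5. [(x + 4) + 9 = 11] 9 comes off first (subtract 9), so sub: x + 4 = 2.
Step 6. [x + 4 = 2] 4 comes off first (subtract 4), so sub: x = -2.

Answer: x ∈ {-2}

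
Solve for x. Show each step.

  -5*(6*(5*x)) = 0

Step 1. [-5*(6*(5*x)) = 0] LHS = -5·(…); ÷-5 both sides, so div: 6*(5*x) = 0.
Step 2. [6*(5*x) = 0] 6 out front; divide by 6, so div: 5*x = 0.
Step 3. [5*x = 0] 5·(inner) — divide through by 5, so div: x = 0.

Answer: x ∈ {0}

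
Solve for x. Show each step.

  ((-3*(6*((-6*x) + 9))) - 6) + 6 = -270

Step 1. [((-3*(6*((-6*x) + 9))) - 6) + 6 = -270] subtract 6: x sits inside (… + 6). So sub: (-3*(6*((-6*x) + 9))) - 6 = -276.
Step 2. [(-3*(6*((-6*x) + 9))) - 6 = -276] -3 divides every term; factor it out. So factor: (6*((-6*x) + 9)) + 2 = 92.
Step 3. [(6*((-6*x) + 9)) + 2 = 92] 2 comes off first (subtract 2). So sub: 6*((-6*x) + 9) = 90.
Step 4. [6*((-6*x) + 9) = 90] LHS = 6·(…); ÷6 both sides ⇒ div: (-6*x) + 9 = 15.
Step 5. [(-6*x) + 9 = 15] 9 comes off first (subtract 9), so sub: -6*x = 6.
Step 6. [-6*x = 6] leading coefficient -6: divide by -6, so div: x = -1.

Answer: x ∈ {-1}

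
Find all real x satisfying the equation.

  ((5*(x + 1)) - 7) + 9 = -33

Step 1. [((5*(x + 1)) - 7) + 9 = -33] the outer +9 inverts by subtracting 9. So sub: (5*(x + 1)) - 7 = -42.
Step 2. [(5*(x + 1)) - 7 = -42] peel the -7: add 7 from each side, so sub: 5*(x + 1) = -35.
Step 3. [5*(x + 1) = -35] divide by the outer 5 ⇒ div: x + 1 = -7.
Step 4. [x + 1 = -7] +1 is outermost — subtract 1 both sides. So sub: x = -8.

Answer: x ∈ {-8}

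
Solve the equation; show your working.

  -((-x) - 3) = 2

Step 1. [-((-x) - 3) = 2] LHS negated; negate both sides ⇒ neg: (-x) - 3 = -2.
Step 2. [(-x) - 3 = -2] add 3: x sits inside (… - 3), so sub: -x = 1.
Step 3. [-x = 1] flip signs both sides ⇒ neg: x = -1.

Answer: x ∈ {-1}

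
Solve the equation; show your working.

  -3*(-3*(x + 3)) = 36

Step 1. [-3*(-3*(x + 3)) = 36] -3 out front; divide by -3, so div: -3*(x + 3) = -12.
Step 2. [-3*(x + 3) = -12] -3·(inner) — divide through by -3, so div: x + 3 = 4.
Step 3. [x + 3 = 4] 3 comes off first (subtract 3), so sub: x = 1.

Answer: x ∈ {1}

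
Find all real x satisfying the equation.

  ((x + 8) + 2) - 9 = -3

Step 1. [((x + 8) + 2) - 9 = -3] peel the -9: add 9 from each side ⇒ sub: (x + 8) + 2 = 6.
Step 2. [(x + 8) + 2 = 6] the outer +2 inverts by subtracting 2 ⇒ sub: x + 8 = 4.
Step 3. [x + 8 = 4] subtract 8: x sits inside (… + 8). So sub: x = -4.

Answer: x ∈ {-4}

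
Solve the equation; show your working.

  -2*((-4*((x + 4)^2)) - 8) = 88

Step 1. [-2*((-4*((x + 4)^2)) - 8) = 88] -2 out front; divide by -2 ⇒ div: (-4*((x + 4)^2)) - 8 = -44.
Step 2. [(-4*((x + 4)^2)) - 8 = -44] common factor -4 (LHS and -44) — divide through. So factor: ((x + 4)^2) + 2 = 11.
Step 3. [((x + 4)^2) + 2 = 11] subtract 2: x sits inside (… + 2) ⇒ sub: (x + 4)^2 = 9.
Step 4. [(x + 4)^2 = 9] √ both sides: 9 ≥ 0 gives two branches ⇒ sqrt: x + 4 = 3 or -3.
Step 5. [x + 4 = 3 or -3] 4 comes off first (subtract 4) ⇒ sub: x = -1 or -7.

Answer: x ∈ {-7, -1}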